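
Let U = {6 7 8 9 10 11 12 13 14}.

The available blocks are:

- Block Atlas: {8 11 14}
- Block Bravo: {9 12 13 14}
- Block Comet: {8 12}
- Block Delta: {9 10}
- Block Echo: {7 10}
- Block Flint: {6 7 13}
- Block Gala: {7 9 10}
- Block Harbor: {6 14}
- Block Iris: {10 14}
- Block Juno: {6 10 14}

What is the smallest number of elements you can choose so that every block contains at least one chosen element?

4

Take H = {7, 9, 12, 14}. Each listed block contains at least one of these, so H is a hitting set of size 4.
No choice of 3 elements meets every block, so 4 is the minimum.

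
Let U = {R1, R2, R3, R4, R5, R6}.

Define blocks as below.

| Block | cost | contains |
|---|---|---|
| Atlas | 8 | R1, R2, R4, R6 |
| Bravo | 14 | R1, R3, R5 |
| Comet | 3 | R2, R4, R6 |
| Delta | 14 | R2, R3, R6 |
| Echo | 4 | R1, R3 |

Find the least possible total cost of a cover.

17

Bravo, Comet together cover every item (Bravo ∪ Comet = {R1, R2, R3, R4, R5, R6}); total cost 14 + 3 = 17.
The greedy pick Comet, Echo, Bravo costs 21; no covering selection beats 17.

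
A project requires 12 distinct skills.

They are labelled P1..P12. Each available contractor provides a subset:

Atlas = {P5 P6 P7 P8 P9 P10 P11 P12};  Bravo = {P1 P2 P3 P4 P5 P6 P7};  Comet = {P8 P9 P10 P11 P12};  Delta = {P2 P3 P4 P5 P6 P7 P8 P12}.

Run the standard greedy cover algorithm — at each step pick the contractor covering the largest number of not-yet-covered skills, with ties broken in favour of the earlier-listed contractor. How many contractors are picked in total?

Greedy: pick Atlas (covers 8 new) → pick Bravo (covers 4 new). Total picks: 2.

2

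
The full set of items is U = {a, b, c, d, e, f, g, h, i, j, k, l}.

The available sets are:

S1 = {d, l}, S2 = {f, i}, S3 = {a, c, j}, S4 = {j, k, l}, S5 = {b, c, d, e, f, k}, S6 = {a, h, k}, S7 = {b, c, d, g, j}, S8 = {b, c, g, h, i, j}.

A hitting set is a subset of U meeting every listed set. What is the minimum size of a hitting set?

4

The 4 items {d, i, j, k} hit every set.
No choice of 3 items meets every set, so 4 is the minimum.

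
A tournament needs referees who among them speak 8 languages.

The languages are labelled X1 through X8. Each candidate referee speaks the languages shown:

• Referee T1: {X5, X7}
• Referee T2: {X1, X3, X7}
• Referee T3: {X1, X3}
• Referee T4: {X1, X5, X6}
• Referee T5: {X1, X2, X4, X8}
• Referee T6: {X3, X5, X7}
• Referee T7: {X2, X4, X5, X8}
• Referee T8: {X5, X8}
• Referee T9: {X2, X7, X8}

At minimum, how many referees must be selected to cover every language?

Take {T4, T6, T7}. Their union is {X1, X2, X3, X4, X5, X6, X7, X8}, which is all 8 languages.
Only T4 contains X6, so T4 is forced; the remaining 5 languages need at least 2 more referees (each remaining referee adds at most 3) — so at least 3 referees are needed, and 3 is optimal.

3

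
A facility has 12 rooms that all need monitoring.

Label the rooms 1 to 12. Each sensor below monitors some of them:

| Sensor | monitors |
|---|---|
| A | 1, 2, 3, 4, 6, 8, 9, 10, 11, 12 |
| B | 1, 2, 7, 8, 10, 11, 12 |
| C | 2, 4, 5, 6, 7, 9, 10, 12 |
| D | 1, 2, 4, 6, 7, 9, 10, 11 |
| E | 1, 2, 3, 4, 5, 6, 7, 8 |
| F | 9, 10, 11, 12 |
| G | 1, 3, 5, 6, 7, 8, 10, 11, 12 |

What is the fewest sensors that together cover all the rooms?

Take {C, G}. Their union is {1, 2, 3, 4, 5, 6, 7, 8, 9, 10, 11, 12}, which is all 12 rooms.
No single sensor has all 12 rooms (the largest, A, has 10), so 2 is optimal.

2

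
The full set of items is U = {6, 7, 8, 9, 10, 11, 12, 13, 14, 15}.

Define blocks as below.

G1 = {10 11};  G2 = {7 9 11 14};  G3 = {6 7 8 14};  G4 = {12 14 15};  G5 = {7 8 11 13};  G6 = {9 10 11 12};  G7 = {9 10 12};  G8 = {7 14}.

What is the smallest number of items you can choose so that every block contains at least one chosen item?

Take H = {7, 11, 12}. Each listed block contains at least one of these, so H is a hitting set of size 3.
No choice of 2 items meets every block, so 3 is the minimum.

3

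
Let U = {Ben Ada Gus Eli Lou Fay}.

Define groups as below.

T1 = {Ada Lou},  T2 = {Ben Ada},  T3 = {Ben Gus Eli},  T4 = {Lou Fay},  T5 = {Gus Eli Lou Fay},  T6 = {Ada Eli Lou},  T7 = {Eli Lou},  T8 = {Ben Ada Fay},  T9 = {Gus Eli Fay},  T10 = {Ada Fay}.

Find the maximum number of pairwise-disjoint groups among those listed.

T3, T4 are pairwise disjoint (T3={Ben,Gus,Eli}; T4={Lou,Fay}).
Every remaining group overlaps one of these, and no 3 of the listed groups are pairwise disjoint, so 2 is the maximum.

2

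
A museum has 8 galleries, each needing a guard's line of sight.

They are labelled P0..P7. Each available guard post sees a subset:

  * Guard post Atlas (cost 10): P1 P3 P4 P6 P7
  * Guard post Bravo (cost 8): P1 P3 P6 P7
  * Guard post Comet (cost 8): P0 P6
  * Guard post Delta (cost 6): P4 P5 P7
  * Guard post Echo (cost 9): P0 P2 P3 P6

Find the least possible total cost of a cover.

Bravo, Delta, Echo together cover every gallery (Bravo ∪ Delta ∪ Echo = {P0, P1, P2, P3, P4, P5, P6, P7}); total cost 8 + 6 + 9 = 23.
The greedy pick Atlas, Echo, Delta costs 25; no covering selection beats 23.

23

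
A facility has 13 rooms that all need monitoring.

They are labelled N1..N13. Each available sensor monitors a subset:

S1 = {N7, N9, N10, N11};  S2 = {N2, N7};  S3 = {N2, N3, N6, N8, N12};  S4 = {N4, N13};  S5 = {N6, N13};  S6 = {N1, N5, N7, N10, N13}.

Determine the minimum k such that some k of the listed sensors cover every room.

4

Take {S1, S3, S4, S6}. Their union is {N1, N2, N3, N4, N5, N6, N7, N8, N9, N10, N11, N12, N13}, which is all 13 rooms.
Only S4 contains N4, so S4 is forced; the remaining 11 rooms need at least 3 more sensors (each remaining sensor adds at most 5) — so at least 4 sensors are needed, and 4 is optimal.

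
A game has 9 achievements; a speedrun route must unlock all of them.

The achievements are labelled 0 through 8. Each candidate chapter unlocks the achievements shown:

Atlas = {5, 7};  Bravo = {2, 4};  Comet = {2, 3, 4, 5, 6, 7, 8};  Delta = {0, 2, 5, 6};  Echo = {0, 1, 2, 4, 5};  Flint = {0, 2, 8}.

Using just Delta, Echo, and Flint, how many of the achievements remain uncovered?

2

Union of Delta, Echo, Flint = {0, 1, 2, 4, 5, 6, 8}.
Not covered: 3, 7 — 2 achievements.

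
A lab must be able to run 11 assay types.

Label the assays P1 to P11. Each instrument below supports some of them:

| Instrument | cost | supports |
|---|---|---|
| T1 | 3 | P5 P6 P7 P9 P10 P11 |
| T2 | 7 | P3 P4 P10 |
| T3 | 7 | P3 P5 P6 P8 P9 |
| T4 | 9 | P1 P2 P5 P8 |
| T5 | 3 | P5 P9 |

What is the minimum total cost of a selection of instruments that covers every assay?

19

T1, T2, T4 together cover every assay (T1 ∪ T2 ∪ T4 = {P1, P2, P3, P4, P5, P6, P7, P8, P9, P10, P11}); total cost 3 + 7 + 9 = 19.
No covering selection has total cost below 19.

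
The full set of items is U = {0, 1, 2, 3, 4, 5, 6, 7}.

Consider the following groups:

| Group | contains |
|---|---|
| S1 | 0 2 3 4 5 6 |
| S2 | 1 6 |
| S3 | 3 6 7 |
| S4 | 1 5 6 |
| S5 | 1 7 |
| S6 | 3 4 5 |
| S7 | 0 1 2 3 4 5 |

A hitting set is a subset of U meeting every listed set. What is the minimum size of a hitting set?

The 2 items {1, 3} hit every group.
The groups S5, S6 are pairwise disjoint, so any hitting set needs a separate item for each — at least 2. Hence 2 is optimal.

2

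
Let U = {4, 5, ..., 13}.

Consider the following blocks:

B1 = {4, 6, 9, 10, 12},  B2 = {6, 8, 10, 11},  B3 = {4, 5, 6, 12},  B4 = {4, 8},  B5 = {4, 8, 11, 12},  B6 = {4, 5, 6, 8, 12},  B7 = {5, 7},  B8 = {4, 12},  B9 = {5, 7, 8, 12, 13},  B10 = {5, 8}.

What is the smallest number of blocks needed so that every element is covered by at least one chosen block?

3

B1, B5, and B9 cover everything between them: the union {4, 5, 6, 7, 8, 9, 10, 11, 12, 13} is all of U.
Only B1 contains 9, so B1 is forced; the remaining 5 elements need at least 2 more blocks (each remaining block adds at most 4) — so at least 3 blocks are needed, and 3 is optimal.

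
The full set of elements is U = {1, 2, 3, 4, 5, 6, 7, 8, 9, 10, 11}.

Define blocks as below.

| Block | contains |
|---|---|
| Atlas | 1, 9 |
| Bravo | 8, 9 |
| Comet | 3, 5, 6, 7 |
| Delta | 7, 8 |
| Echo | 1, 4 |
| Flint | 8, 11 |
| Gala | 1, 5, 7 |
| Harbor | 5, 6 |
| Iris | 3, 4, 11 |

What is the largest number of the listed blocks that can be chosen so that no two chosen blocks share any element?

4

Atlas, Delta, Harbor, Iris are pairwise disjoint (Atlas={1,9}; Delta={7,8}; Harbor={5,6}; Iris={3,4,11}).
Every remaining block overlaps one of these, and no 5 of the listed blocks are pairwise disjoint, so 4 is the maximum.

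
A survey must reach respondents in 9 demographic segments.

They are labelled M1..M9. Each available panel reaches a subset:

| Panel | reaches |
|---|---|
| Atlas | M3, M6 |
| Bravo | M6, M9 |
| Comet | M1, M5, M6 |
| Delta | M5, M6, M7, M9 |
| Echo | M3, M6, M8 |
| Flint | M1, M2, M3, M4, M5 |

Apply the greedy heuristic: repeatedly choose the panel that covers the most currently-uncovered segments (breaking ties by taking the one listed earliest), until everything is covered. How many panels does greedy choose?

Greedy: pick Flint (covers 5 new) → pick Delta (covers 3 new) → pick Echo (covers 1 new). Total picks: 3.

3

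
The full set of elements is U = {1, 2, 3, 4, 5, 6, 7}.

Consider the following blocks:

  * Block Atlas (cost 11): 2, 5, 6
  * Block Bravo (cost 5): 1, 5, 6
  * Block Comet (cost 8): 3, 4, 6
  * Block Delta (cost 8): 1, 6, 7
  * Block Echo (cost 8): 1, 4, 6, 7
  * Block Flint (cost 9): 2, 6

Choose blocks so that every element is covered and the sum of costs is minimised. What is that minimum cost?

27

Atlas, Comet, Echo together cover every element (Atlas ∪ Comet ∪ Echo = {1, 2, 3, 4, 5, 6, 7}); total cost 11 + 8 + 8 = 27.
The greedy pick Bravo, Comet, Delta, Flint costs 30; no covering selection beats 27.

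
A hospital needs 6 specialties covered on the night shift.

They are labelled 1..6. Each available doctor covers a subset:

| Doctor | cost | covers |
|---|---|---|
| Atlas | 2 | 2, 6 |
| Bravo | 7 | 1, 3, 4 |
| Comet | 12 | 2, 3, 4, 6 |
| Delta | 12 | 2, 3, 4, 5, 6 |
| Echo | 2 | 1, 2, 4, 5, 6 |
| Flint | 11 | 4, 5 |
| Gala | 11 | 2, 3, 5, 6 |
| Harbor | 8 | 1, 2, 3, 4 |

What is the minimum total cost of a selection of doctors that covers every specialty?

9

Bravo, Echo together cover every specialty (Bravo ∪ Echo = {1, 2, 3, 4, 5, 6}); total cost 7 + 2 = 9.
No covering selection has total cost below 9.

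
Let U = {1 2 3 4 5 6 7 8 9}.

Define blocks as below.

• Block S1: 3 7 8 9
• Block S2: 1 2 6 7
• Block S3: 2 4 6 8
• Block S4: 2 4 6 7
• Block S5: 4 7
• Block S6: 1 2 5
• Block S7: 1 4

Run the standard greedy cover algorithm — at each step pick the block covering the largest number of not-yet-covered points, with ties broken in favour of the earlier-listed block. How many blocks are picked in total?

Greedy: pick S1 (covers 4 new) → pick S2 (covers 3 new) → pick S3 (covers 1 new) → pick S6 (covers 1 new). Total picks: 4.
(The true minimum cover uses only 3 blocks, so greedy is not optimal here.)

4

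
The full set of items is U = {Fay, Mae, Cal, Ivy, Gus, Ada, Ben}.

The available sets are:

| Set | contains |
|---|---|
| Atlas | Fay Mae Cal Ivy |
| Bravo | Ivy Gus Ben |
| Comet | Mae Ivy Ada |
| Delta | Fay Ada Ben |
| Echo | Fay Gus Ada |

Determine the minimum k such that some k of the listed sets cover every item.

3

Atlas, Bravo, and Echo cover everything between them: the union {Fay, Mae, Cal, Ivy, Gus, Ada, Ben} is all of U.
Only Atlas contains Cal, so Atlas is forced; the remaining 3 items need at least 2 more sets (each remaining set adds at most 2) — so at least 3 sets are needed, and 3 is optimal.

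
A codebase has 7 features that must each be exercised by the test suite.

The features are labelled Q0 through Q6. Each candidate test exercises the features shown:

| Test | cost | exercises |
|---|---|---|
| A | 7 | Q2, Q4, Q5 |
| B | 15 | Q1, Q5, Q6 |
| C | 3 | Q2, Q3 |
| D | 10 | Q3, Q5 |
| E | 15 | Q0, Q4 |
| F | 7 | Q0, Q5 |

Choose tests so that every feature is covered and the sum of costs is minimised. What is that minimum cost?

A, B, C, F together cover every feature (A ∪ B ∪ C ∪ F = {Q0, Q1, Q2, Q3, Q4, Q5, Q6}); total cost 7 + 15 + 3 + 7 = 32.
No covering selection has total cost below 32.

32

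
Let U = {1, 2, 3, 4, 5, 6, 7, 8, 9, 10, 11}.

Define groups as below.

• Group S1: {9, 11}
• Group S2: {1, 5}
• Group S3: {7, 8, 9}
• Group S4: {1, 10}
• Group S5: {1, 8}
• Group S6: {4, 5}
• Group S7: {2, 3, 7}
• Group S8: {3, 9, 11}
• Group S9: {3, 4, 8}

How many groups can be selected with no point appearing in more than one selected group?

4

S1, S5, S6, S7 are pairwise disjoint (S1={9,11}; S5={1,8}; S6={4,5}; S7={2,3,7}).
Every remaining group overlaps one of these, and no 5 of the listed groups are pairwise disjoint, so 4 is the maximum.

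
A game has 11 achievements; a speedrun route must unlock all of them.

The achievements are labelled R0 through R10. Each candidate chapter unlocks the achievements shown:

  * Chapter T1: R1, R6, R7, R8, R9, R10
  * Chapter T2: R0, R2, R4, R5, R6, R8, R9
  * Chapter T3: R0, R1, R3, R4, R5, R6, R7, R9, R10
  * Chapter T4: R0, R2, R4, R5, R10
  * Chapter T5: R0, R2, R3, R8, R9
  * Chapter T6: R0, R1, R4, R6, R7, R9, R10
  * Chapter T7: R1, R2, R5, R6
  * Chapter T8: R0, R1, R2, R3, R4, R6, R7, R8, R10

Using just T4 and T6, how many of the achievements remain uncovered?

Union of T4, T6 = {R0, R1, R2, R4, R5, R6, R7, R9, R10}.
Not covered: R3, R8 — 2 achievements.

2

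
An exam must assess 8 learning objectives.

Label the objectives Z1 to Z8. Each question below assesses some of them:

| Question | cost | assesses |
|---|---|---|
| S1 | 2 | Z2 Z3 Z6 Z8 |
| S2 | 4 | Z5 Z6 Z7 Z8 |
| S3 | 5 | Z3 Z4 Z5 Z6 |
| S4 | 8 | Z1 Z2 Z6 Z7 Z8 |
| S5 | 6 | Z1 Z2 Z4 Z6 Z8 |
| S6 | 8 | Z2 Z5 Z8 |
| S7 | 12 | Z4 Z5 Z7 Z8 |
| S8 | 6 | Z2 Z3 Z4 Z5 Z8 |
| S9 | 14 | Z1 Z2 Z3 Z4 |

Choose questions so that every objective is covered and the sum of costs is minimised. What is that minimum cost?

S1, S2, S5 together cover every objective (S1 ∪ S2 ∪ S5 = {Z1, Z2, Z3, Z4, Z5, Z6, Z7, Z8}); total cost 2 + 4 + 6 = 12.
No covering selection has total cost below 12.

12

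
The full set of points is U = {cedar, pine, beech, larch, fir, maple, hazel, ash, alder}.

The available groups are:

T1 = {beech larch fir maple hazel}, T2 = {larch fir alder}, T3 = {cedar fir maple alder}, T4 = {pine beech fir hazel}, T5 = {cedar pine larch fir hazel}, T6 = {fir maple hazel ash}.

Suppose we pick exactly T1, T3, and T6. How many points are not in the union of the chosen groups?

Union of T1, T3, T6 = {cedar, beech, larch, fir, maple, hazel, ash, alder}.
Not covered: pine — 1 point.

1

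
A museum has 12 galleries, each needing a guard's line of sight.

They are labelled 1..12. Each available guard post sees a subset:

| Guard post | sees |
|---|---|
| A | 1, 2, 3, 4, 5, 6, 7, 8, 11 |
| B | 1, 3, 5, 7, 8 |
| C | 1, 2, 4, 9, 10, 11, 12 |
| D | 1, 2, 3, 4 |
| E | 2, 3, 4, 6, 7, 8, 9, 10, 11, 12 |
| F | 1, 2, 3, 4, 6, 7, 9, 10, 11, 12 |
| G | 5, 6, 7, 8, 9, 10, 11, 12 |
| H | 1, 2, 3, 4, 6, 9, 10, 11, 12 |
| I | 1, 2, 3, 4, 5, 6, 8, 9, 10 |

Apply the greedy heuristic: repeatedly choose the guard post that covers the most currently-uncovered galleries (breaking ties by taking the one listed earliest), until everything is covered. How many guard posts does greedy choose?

Greedy: pick E (covers 10 new) → pick A (covers 2 new). Total picks: 2.

2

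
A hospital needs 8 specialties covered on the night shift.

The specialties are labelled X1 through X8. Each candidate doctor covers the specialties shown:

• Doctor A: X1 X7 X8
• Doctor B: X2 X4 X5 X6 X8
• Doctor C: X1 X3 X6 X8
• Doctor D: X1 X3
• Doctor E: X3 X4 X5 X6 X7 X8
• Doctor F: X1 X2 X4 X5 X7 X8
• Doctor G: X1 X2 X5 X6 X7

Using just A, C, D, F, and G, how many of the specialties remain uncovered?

0

Union of A, C, D, F, G = {X1, X2, X3, X4, X5, X6, X7, X8} — that's every specialty, so 0 are uncovered.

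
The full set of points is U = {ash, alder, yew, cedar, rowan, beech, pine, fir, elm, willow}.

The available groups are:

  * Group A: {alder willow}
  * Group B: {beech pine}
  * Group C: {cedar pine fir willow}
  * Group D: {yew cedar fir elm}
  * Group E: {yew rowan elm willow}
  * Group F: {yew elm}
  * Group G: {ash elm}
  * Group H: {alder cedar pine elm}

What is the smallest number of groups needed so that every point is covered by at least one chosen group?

Take {A, B, C, E, G}. Their union is {ash, alder, yew, cedar, rowan, beech, pine, fir, elm, willow}, which is all 10 points.
No 4 of the 8 groups cover everything (all 70 combinations miss at least one point), so 5 is optimal.

5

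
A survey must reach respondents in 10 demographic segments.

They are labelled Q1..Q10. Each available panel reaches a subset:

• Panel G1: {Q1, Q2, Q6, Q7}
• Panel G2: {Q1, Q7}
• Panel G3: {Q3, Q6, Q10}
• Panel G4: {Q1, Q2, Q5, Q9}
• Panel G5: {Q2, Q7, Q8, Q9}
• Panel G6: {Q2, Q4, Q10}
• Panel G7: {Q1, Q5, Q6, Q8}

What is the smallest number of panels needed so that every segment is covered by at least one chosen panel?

4

G3 and G5 and G6 and G7 together: G3 ∪ G5 ∪ G6 ∪ G7 = {Q1, Q2, Q3, Q4, Q5, Q6, Q7, Q8, Q9, Q10} — every segment is covered.
No 3 of the 7 panels cover everything (all 35 combinations miss at least one segment), so 4 is optimal.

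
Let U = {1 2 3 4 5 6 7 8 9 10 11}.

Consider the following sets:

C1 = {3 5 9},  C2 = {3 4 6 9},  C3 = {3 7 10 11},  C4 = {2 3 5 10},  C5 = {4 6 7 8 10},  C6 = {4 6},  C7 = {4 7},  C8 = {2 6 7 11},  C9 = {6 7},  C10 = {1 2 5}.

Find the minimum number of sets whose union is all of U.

Take {C2, C3, C5, C10}. Their union is {1, 2, 3, 4, 5, 6, 7, 8, 9, 10, 11}, which is all 11 points.
No 3 of the 10 sets cover everything (all 120 combinations miss at least one point), so 4 is optimal.

4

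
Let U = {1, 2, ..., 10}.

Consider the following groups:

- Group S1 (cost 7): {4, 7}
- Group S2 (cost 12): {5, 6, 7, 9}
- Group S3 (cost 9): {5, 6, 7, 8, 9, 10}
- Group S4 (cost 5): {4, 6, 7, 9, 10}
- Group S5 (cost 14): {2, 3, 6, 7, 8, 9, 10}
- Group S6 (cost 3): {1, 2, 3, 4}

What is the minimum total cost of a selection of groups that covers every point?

12

S3, S6 together cover every point (S3 ∪ S6 = {1, 2, 3, 4, 5, 6, 7, 8, 9, 10}); total cost 9 + 3 = 12.
The greedy pick S6, S4, S3 costs 17; no covering selection beats 12.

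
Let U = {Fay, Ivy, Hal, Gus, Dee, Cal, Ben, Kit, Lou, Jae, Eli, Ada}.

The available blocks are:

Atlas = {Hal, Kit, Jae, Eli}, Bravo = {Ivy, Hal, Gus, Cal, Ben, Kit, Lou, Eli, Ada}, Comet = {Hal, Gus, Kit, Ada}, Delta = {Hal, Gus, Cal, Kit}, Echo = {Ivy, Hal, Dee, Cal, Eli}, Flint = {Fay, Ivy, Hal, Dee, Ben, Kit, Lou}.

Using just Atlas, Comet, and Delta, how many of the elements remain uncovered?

5

Union of Atlas, Comet, Delta = {Hal, Gus, Cal, Kit, Jae, Eli, Ada}.
Not covered: Fay, Ivy, Dee, Ben, Lou — 5 elements.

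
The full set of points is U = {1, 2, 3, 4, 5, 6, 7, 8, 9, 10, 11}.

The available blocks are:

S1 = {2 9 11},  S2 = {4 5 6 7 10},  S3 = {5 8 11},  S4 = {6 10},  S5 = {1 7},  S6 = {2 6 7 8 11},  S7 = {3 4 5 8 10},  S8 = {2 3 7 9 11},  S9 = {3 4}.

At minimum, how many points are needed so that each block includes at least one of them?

The 4 points {4, 7, 10, 11} hit every block.
The blocks S3, S4, S5, S9 are pairwise disjoint, so any hitting set needs a separate point for each — at least 4. Hence 4 is optimal.

4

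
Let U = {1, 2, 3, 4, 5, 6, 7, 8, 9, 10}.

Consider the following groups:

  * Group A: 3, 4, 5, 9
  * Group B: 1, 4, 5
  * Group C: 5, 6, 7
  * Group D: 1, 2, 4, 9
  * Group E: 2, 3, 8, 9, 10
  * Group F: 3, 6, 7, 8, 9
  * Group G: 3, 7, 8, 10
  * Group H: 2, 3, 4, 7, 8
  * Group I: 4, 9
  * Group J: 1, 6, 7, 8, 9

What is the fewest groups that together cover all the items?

C, D, and G cover everything between them: the union {1, 2, 3, 4, 5, 6, 7, 8, 9, 10} is all of U.
No 2 of the 10 groups cover everything (all 45 combinations miss at least one item), so 3 is optimal.

3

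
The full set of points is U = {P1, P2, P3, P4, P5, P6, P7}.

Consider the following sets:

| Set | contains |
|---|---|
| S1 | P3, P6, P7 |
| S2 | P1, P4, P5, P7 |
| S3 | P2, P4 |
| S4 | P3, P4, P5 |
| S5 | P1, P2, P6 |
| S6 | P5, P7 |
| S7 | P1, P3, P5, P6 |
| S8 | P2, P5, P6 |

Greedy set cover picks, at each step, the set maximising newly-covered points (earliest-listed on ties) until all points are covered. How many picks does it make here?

3

Greedy: pick S2 (covers 4 new) → pick S1 (covers 2 new) → pick S3 (covers 1 new). Total picks: 3.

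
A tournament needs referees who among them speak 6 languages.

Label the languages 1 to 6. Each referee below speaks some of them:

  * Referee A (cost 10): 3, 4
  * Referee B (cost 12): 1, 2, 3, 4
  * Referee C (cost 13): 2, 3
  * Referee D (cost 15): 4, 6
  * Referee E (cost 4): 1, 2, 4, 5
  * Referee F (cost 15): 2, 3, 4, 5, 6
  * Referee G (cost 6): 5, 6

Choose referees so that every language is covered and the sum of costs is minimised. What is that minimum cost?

18

B, G together cover every language (B ∪ G = {1, 2, 3, 4, 5, 6}); total cost 12 + 6 = 18.
The greedy pick E, G, A costs 20; no covering selection beats 18.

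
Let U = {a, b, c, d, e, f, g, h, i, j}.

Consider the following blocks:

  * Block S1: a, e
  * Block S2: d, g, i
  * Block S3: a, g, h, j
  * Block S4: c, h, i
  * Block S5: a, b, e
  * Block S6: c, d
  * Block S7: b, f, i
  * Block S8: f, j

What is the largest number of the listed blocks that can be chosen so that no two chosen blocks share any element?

S1, S2, S8 are pairwise disjoint (S1={a,e}; S2={d,g,i}; S8={f,j}).
Every remaining block overlaps one of these, and no 4 of the listed blocks are pairwise disjoint, so 3 is the maximum.

3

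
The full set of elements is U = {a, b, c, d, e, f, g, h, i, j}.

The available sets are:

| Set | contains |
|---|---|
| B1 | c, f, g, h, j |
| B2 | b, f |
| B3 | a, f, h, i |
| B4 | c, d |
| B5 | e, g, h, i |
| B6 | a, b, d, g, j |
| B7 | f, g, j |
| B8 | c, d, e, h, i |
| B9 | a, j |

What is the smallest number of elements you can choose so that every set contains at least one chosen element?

Take T = {a, c, f, h}. Each listed set contains at least one of these, so T is a hitting set of size 4.
The sets B2, B4, B5, B9 are pairwise disjoint, so any hitting set needs a separate element for each — at least 4. Hence 4 is optimal.

4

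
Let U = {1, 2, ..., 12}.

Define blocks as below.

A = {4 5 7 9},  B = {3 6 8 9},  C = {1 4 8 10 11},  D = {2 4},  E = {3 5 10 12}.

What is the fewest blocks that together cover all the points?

5

A, B, C, D, and E cover everything between them: the union {1, 2, 3, 4, 5, 6, 7, 8, 9, 10, 11, 12} is all of U.
No 4 of the 5 blocks cover everything (all 5 combinations miss at least one point), so 5 is optimal.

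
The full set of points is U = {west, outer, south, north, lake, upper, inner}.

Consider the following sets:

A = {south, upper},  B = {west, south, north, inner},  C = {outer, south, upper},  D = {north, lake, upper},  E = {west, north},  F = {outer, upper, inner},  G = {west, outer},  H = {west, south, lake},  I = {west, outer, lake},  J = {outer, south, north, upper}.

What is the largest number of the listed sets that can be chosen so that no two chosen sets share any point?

2

A, G are pairwise disjoint (A={south,upper}; G={west,outer}).
Every remaining set overlaps one of these, and no 3 of the listed sets are pairwise disjoint, so 2 is the maximum.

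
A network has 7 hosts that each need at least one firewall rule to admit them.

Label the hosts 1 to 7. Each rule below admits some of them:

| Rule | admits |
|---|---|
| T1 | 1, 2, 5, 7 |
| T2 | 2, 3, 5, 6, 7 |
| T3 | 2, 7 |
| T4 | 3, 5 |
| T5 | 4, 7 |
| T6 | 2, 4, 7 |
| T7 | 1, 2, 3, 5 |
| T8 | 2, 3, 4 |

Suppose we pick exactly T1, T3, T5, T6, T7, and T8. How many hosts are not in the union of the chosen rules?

Union of T1, T3, T5, T6, T7, T8 = {1, 2, 3, 4, 5, 7}.
Not covered: 6 — 1 host.

1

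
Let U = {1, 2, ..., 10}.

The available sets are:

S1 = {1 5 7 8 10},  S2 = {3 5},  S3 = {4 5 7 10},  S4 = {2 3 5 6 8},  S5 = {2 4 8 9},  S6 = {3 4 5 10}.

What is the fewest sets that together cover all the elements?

S1 and S4 and S5 together: S1 ∪ S4 ∪ S5 = {1, 2, 3, 4, 5, 6, 7, 8, 9, 10} — every element is covered.
Only S1 contains 1, so S1 is forced; the remaining 5 elements need at least 2 more sets (each remaining set adds at most 3) — so at least 3 sets are needed, and 3 is optimal.

3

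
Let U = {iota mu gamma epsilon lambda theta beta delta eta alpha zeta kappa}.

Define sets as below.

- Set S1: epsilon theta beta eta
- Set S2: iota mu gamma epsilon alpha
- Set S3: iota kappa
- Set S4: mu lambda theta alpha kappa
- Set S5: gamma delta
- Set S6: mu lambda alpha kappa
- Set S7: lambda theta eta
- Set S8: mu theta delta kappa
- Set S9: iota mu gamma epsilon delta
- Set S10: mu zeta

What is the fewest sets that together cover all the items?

Take {S1, S4, S9, S10}. Their union is {iota, mu, gamma, epsilon, lambda, theta, beta, delta, eta, alpha, zeta, kappa}, which is all 12 items.
Only S10 contains zeta, so S10 is forced; the remaining 10 items need at least 3 more sets (each remaining set adds at most 4) — so at least 4 sets are needed, and 4 is optimal.

4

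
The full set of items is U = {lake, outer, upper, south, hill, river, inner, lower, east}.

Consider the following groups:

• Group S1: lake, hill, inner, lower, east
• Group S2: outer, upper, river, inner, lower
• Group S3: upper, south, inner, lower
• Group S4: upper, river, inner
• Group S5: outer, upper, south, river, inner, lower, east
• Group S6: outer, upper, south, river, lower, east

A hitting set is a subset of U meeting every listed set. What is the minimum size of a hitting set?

H = {south, inner} meets every group (each contains at least one member of H), and |H| = 2.
No single item lies in every group, so at least 2 are needed and 2 is optimal.

2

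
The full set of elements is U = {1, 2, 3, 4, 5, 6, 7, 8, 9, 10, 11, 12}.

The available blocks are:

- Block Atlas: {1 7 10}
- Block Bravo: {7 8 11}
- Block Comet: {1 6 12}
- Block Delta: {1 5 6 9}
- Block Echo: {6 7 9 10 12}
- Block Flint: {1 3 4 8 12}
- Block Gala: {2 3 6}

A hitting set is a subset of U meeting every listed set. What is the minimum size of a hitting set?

3

Take H = {1, 2, 7}. Each listed block contains at least one of these, so H is a hitting set of size 3.
No choice of 2 elements meets every block, so 3 is the minimum.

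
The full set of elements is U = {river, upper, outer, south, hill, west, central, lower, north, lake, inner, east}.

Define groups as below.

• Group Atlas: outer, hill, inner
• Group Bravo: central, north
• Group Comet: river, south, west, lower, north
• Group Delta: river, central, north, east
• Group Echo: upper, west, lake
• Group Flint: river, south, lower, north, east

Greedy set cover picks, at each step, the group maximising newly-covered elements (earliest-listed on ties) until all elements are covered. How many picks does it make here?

Greedy: pick Comet (covers 5 new) → pick Atlas (covers 3 new) → pick Delta (covers 2 new) → pick Echo (covers 2 new). Total picks: 4.

4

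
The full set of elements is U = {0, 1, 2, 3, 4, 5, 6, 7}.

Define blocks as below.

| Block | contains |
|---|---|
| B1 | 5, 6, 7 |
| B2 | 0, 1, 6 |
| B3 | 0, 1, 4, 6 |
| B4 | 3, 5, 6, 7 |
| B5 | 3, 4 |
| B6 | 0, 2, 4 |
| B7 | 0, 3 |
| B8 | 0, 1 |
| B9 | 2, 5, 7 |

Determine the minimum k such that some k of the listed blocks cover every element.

B3, B4, and B6 cover everything between them: the union {0, 1, 2, 3, 4, 5, 6, 7} is all of U.
No 2 of the 9 blocks cover everything (all 36 combinations miss at least one element), so 3 is optimal.

3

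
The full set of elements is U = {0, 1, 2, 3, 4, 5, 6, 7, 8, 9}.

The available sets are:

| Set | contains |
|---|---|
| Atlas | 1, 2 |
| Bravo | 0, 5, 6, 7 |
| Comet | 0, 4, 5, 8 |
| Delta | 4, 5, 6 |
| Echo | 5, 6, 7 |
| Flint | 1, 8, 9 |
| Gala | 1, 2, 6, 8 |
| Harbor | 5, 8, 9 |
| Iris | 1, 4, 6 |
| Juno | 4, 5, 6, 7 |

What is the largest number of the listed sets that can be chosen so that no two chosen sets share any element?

Atlas, Delta are pairwise disjoint (Atlas={1,2}; Delta={4,5,6}).
Every remaining set overlaps one of these, and no 3 of the listed sets are pairwise disjoint, so 2 is the maximum.

2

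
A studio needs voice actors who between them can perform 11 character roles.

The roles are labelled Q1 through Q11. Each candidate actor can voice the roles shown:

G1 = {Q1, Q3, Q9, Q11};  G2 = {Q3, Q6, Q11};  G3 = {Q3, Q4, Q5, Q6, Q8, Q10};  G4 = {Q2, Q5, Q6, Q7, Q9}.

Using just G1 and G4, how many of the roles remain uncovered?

3

Union of G1, G4 = {Q1, Q2, Q3, Q5, Q6, Q7, Q9, Q11}.
Not covered: Q4, Q8, Q10 — 3 roles.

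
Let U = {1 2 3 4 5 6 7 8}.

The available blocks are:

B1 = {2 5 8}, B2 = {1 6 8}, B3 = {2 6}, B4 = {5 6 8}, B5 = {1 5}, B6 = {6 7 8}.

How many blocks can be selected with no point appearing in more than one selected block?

2

B5, B6 are pairwise disjoint (B5={1,5}; B6={6,7,8}).
Every remaining block overlaps one of these, and no 3 of the listed blocks are pairwise disjoint, so 2 is the maximum.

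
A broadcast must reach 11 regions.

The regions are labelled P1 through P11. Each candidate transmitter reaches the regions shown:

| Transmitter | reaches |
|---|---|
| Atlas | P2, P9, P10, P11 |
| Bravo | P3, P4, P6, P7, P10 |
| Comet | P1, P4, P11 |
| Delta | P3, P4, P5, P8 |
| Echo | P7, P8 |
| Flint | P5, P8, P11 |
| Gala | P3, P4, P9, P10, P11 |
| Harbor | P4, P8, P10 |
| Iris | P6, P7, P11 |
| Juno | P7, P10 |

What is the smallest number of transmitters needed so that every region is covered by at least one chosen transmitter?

4

Take {Atlas, Bravo, Comet, Flint}. Their union is {P1, P2, P3, P4, P5, P6, P7, P8, P9, P10, P11}, which is all 11 regions.
No 3 of the 10 transmitters cover everything (all 120 combinations miss at least one region), so 4 is optimal.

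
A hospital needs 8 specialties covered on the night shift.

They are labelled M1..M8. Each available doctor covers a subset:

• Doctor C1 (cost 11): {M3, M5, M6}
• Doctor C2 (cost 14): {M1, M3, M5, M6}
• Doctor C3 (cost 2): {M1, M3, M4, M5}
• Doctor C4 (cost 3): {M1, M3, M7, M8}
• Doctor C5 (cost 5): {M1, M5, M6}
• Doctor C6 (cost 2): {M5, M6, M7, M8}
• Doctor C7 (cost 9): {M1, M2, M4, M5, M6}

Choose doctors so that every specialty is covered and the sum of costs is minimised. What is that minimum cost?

12

C4, C7 together cover every specialty (C4 ∪ C7 = {M1, M2, M3, M4, M5, M6, M7, M8}); total cost 3 + 9 = 12.
The greedy pick C3, C6, C7 costs 13; no covering selection beats 12.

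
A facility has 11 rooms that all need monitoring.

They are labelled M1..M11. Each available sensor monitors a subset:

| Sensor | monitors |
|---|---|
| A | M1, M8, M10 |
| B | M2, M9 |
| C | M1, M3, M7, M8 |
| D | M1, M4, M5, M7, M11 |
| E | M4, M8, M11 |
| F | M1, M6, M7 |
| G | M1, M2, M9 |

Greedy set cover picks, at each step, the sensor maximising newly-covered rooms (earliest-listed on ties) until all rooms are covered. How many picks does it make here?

5

Greedy: pick D (covers 5 new) → pick A (covers 2 new) → pick B (covers 2 new) → pick C (covers 1 new) → pick F (covers 1 new). Total picks: 5.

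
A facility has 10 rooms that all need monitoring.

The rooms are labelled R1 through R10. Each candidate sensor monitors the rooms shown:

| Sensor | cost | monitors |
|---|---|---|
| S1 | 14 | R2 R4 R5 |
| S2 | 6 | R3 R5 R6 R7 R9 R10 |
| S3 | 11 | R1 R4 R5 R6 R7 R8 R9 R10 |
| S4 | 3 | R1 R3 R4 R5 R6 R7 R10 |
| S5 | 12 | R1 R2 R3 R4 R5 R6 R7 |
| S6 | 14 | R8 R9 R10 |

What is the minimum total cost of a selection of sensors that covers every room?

S3, S5 together cover every room (S3 ∪ S5 = {R1, R2, R3, R4, R5, R6, R7, R8, R9, R10}); total cost 11 + 12 = 23.
The greedy pick S4, S3, S5 costs 26; no covering selection beats 23.

23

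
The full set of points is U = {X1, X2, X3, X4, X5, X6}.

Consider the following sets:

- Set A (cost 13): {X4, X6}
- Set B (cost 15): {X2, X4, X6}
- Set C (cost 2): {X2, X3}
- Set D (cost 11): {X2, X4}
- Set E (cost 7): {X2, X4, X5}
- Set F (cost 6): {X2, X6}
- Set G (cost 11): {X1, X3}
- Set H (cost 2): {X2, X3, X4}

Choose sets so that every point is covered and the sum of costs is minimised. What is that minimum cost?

E, F, G together cover every point (E ∪ F ∪ G = {X1, X2, X3, X4, X5, X6}); total cost 7 + 6 + 11 = 24.
The greedy pick H, F, E, G costs 26; no covering selection beats 24.

24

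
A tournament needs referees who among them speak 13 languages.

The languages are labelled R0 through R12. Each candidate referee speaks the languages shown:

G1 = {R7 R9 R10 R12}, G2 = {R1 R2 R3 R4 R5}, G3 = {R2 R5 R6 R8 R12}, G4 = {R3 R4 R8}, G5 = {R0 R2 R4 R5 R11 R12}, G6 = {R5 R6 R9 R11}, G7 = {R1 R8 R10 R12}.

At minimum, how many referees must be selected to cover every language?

G1 and G2 and G3 and G5 together: G1 ∪ G2 ∪ G3 ∪ G5 = {R0, R1, R2, R3, R4, R5, R6, R7, R8, R9, R10, R11, R12} — every language is covered.
Only G5 contains R0, so G5 is forced; the remaining 7 languages need at least 3 more referees (each remaining referee adds at most 3) — so at least 4 referees are needed, and 4 is optimal.

4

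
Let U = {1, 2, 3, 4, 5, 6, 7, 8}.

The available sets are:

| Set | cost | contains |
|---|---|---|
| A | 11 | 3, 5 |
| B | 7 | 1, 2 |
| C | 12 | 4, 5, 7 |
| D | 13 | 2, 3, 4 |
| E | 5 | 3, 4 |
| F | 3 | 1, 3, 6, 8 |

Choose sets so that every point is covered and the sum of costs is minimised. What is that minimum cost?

22

B, C, F together cover every point (B ∪ C ∪ F = {1, 2, 3, 4, 5, 6, 7, 8}); total cost 7 + 12 + 3 = 22.
No covering selection has total cost below 22.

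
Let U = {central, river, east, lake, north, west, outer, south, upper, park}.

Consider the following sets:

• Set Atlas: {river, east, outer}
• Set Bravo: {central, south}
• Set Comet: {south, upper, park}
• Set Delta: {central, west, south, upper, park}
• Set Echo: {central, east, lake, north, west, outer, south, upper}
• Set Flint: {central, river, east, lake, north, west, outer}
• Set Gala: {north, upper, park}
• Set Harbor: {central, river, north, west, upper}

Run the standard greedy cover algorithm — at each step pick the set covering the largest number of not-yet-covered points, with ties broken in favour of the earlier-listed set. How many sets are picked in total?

Greedy: pick Echo (covers 8 new) → pick Atlas (covers 1 new) → pick Comet (covers 1 new). Total picks: 3.
(The true minimum cover uses only 2 sets, so greedy is not optimal here.)

3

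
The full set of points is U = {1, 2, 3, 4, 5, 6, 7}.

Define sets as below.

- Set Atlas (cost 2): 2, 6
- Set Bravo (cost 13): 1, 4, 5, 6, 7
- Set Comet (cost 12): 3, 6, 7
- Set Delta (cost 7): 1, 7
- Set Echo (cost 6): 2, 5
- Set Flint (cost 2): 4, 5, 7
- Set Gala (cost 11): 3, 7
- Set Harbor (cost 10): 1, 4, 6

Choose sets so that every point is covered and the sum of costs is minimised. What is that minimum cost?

Atlas, Delta, Flint, Gala together cover every point (Atlas ∪ Delta ∪ Flint ∪ Gala = {1, 2, 3, 4, 5, 6, 7}); total cost 2 + 7 + 2 + 11 = 22.
No covering selection has total cost below 22.

22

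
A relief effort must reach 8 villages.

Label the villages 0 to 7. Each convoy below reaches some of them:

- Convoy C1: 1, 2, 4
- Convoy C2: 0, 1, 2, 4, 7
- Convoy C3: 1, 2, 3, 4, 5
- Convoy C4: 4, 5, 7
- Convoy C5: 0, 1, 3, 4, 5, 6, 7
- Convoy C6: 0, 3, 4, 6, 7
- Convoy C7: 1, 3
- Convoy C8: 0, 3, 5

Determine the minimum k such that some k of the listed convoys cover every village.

2

C3 and C5 together: C3 ∪ C5 = {0, 1, 2, 3, 4, 5, 6, 7} — every village is covered.
No single convoy has all 8 villages (the largest, C5, has 7), so 2 is optimal.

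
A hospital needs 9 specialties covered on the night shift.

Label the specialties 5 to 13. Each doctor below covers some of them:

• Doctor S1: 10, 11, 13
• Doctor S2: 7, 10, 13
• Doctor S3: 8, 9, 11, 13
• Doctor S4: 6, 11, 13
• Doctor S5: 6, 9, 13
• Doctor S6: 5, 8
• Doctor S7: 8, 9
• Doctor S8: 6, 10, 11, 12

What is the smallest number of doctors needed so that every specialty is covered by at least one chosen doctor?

4

Take {S2, S5, S6, S8}. Their union is {5, 6, 7, 8, 9, 10, 11, 12, 13}, which is all 9 specialties.
No 3 of the 8 doctors cover everything (all 56 combinations miss at least one specialty), so 4 is optimal.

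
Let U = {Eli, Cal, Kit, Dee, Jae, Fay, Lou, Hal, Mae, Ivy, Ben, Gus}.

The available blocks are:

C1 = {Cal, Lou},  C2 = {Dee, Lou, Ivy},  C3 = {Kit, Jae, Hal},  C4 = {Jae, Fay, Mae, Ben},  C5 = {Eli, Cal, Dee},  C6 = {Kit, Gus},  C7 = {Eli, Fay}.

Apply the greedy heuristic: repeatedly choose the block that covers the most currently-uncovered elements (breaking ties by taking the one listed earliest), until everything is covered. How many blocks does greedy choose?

5

Greedy: pick C4 (covers 4 new) → pick C2 (covers 3 new) → pick C3 (covers 2 new) → pick C5 (covers 2 new) → pick C6 (covers 1 new). Total picks: 5.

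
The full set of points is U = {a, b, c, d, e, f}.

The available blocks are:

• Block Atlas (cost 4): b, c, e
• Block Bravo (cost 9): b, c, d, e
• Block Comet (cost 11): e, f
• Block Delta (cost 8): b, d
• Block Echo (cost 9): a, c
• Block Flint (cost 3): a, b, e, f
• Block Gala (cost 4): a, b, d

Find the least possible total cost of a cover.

11

Atlas, Flint, Gala together cover every point (Atlas ∪ Flint ∪ Gala = {a, b, c, d, e, f}); total cost 4 + 3 + 4 = 11.
No covering selection has total cost below 11.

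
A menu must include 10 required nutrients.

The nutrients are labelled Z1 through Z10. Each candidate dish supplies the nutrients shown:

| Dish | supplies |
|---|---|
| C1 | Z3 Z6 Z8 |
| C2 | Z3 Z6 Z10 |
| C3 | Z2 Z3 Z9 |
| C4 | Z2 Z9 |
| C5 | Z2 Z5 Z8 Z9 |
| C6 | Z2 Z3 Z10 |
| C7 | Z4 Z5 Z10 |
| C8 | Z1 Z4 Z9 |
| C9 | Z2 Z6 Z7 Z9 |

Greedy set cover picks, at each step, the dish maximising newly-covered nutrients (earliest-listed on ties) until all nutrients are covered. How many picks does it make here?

4

Greedy: pick C5 (covers 4 new) → pick C2 (covers 3 new) → pick C8 (covers 2 new) → pick C9 (covers 1 new). Total picks: 4.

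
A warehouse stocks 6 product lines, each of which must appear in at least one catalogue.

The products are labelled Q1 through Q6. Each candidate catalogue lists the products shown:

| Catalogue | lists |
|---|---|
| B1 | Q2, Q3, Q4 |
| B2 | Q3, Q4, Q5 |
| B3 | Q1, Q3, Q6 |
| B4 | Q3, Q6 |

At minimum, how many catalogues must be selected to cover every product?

B1 and B2 and B3 together: B1 ∪ B2 ∪ B3 = {Q1, Q2, Q3, Q4, Q5, Q6} — every product is covered.
Only B3 contains Q1, so B3 is forced; the remaining 3 products need at least 2 more catalogues (each remaining catalogue adds at most 2) — so at least 3 catalogues are needed, and 3 is optimal.

3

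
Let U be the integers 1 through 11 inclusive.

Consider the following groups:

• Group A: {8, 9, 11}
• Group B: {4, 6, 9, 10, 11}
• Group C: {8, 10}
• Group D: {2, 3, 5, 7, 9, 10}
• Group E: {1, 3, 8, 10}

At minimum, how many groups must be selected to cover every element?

3

B and D and E together: B ∪ D ∪ E = {1, 2, 3, 4, 5, 6, 7, 8, 9, 10, 11} — every element is covered.
Only E contains 1, so E is forced; the remaining 7 elements need at least 2 more groups (each remaining group adds at most 4) — so at least 3 groups are needed, and 3 is optimal.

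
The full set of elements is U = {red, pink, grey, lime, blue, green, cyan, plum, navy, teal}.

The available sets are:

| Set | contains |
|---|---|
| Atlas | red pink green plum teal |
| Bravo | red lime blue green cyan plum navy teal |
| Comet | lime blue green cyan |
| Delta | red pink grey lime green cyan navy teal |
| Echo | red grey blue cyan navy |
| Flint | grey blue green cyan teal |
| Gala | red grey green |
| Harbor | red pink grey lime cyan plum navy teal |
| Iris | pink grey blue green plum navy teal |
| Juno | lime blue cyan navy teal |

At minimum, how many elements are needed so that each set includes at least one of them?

The 2 elements {green, cyan} hit every set.
The sets Gala, Juno are pairwise disjoint, so any hitting set needs a separate element for each — at least 2. Hence 2 is optimal.

2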